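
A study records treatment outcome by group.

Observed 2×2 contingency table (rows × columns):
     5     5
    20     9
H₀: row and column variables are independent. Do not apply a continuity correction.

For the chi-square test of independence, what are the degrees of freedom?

df = (r−1)(c−1) = (2−1)·(2−1) = 1

degrees of freedom = 1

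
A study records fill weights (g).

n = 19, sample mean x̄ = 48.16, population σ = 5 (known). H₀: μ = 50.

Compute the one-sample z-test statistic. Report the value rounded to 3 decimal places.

SE = σ/√n = 5/√19 = 1.1471
z = (x̄−μ₀)/SE = (48.16−50)/1.1471 = -1.6041

test statistic = -1.604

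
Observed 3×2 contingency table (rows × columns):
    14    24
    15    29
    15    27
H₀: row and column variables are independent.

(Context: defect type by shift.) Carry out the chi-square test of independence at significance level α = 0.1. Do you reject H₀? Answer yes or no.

Row totals [38, 44, 42], col totals [44, 80], n=124
χ² = (14−13.48)²/13.48 + (24−24.52)²/24.52 + (15−15.61)²/15.61 + (29−28.39)²/28.39 + (15−14.90)²/14.90 + (27−27.10)²/27.10 = 0.0689
df = 2
p-value (upper-tail) = 0.96614
At α=0.1: p ≥ α → fail to reject H₀

reject H₀: no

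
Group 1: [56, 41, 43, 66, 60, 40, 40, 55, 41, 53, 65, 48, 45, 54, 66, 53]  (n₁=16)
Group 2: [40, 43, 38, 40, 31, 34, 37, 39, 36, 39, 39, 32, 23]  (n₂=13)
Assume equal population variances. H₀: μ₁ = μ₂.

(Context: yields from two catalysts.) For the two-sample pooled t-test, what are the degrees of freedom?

df = n₁ + n₂ − 2 = 16 + 13 − 2 = 27

degrees of freedom = 27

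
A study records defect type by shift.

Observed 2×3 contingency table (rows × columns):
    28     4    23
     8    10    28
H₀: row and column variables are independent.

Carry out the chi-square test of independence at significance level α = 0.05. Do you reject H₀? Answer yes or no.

Row totals [55, 46], col totals [36, 14, 51], n=101
χ² = (28−19.60)²/19.60 + (4−7.62)²/7.62 + (23−27.77)²/27.77 + (8−16.40)²/16.40 + (10−6.38)²/6.38 + (28−23.23)²/23.23 = 13.4778
df = 2
p-value (upper-tail) = 0.00118
At α=0.05: p < α → reject H₀

reject H₀: yes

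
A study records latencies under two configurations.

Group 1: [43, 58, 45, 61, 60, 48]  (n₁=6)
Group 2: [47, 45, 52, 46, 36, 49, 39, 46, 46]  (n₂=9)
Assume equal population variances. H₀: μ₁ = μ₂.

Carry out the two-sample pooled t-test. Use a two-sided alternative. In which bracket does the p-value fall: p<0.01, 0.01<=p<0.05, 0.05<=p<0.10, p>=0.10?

x̄₁=52.500, s₁=8.068, n₁=6
x̄₂=45.111, s₂=4.859, n₂=9
s_p² = [5·8.068² + 8·4.859²]/13 = 39.5684
SE = √(s_p²·(1/6+1/9)) = 3.3153
t = (52.500−45.111)/3.3153 = 2.2287
df = 13
p-value (two-sided) = 0.04410
→ bracket: 0.01<=p<0.05

p-value bracket: 0.01<=p<0.05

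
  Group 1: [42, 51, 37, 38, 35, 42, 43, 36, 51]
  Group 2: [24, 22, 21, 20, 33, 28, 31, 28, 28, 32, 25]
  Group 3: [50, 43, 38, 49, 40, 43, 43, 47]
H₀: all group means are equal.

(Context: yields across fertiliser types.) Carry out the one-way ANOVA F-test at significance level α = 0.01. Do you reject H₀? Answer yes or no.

Group means [41.67, 26.55, 44.12], grand mean 36.429
SSB = Σnᵢ(x̄ᵢ−x̄)² = 1795.255; SSW = ΣΣ(x−x̄ᵢ)² = 613.602
MSB = 1795.255/2 = 897.6274; MSW = 613.602/25 = 24.5441
F = MSB/MSW = 36.5720
df = (2, 25)
p-value (upper-tail) = 0.00000
At α=0.01: p < α → reject H₀

reject H₀: yes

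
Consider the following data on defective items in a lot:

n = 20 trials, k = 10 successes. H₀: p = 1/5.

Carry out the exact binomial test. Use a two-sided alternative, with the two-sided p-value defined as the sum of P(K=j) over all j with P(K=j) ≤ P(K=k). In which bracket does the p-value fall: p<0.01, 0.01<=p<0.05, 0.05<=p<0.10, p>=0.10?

p-value bracket: p<0.01

Exact binomial: n=20, k=10, p₀=1/5=0.2000
P(X=j) = C(n,j)·p₀^j·(1−p₀)^(n−j); p = Σ P(X=j) over j with P(X=j) ≤ P(X=10)
p-value (two-sided) = 0.00259
→ bracket: p<0.01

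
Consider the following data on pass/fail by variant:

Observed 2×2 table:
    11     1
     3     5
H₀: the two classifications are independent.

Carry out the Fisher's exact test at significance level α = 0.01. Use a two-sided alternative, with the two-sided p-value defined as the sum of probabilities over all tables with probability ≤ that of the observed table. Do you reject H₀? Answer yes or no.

reject H₀: no

Margins: r₁=12, r₂=8, c₁=14, c₂=6, n=20
p_obs = C(12,11)·C(8,3)/C(20,14); sum pmf over tables with pmf ≤ p_obs
p-value (two-sided) = 0.01806
At α=0.01: p ≥ α → fail to reject H₀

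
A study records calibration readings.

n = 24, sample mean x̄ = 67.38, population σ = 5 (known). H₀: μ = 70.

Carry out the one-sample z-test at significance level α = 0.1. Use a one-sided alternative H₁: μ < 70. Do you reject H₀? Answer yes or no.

SE = σ/√n = 5/√24 = 1.0206
z = (x̄−μ₀)/SE = (67.38−70)/1.0206 = -2.5671
p-value (one-sided, H₁ less) = 0.00513
At α=0.1: p < α → reject H₀

reject H₀: yes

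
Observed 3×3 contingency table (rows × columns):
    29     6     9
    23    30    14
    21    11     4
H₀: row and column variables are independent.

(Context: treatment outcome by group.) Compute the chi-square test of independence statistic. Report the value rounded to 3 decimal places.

Row totals [44, 67, 36], col totals [73, 47, 27], n=147
χ² = (29−21.85)²/21.85 + (6−14.07)²/14.07 + (9−8.08)²/8.08 + (23−33.27)²/33.27 + (30−21.42)²/21.42 + (14−12.31)²/12.31 + (21−17.88)²/17.88 + (11−11.51)²/11.51 + (4−6.61)²/6.61 = 15.5104
df = 4

test statistic = 15.510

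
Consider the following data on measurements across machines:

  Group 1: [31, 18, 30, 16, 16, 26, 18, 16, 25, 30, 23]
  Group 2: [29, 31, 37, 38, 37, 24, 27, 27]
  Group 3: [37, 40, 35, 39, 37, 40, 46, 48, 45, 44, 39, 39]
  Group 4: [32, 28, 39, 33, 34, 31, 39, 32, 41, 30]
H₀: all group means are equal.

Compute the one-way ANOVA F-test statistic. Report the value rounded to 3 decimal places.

Group means [22.64, 31.25, 40.75, 33.90], grand mean 32.366
SSB = Σnᵢ(x̄ᵢ−x̄)² = 1918.317; SSW = ΣΣ(x−x̄ᵢ)² = 925.195
MSB = 1918.317/3 = 639.4389; MSW = 925.195/37 = 25.0053
F = MSB/MSW = 25.5722
df = (3, 37)

test statistic = 25.572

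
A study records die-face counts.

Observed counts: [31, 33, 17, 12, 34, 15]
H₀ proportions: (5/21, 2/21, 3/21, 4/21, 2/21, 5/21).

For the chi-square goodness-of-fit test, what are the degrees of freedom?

degrees of freedom = 5

df = k − 1 = 6 − 1 = 5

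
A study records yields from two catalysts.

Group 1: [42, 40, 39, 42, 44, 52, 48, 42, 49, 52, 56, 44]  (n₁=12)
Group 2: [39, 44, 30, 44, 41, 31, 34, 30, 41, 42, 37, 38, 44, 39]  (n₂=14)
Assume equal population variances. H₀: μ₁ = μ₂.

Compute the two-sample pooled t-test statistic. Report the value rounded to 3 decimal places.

test statistic = 3.718

x̄₁=45.833, s₁=5.441, n₁=12
x̄₂=38.143, s₂=5.097, n₂=14
s_p² = [11·5.441² + 13·5.097²]/24 = 27.6409
SE = √(s_p²·(1/12+1/14)) = 2.0683
t = (45.833−38.143)/2.0683 = 3.7183
df = 24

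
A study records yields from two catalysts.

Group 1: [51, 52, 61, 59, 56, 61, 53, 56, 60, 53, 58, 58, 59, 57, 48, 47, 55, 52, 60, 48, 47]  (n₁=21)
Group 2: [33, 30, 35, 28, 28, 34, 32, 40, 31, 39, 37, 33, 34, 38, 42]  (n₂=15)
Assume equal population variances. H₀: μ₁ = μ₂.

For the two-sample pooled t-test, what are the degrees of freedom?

df = n₁ + n₂ − 2 = 21 + 15 − 2 = 34

degrees of freedom = 34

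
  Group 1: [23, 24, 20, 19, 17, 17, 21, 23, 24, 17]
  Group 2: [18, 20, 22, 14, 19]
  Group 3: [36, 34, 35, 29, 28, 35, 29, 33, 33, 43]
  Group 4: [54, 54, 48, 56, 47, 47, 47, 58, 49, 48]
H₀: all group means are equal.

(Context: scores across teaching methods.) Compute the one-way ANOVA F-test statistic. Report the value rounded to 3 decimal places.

test statistic = 133.619

Group means [20.50, 18.60, 33.50, 50.80], grand mean 32.600
SSB = Σnᵢ(x̄ᵢ−x̄)² = 5764.600; SSW = ΣΣ(x−x̄ᵢ)² = 445.800
MSB = 5764.600/3 = 1921.5333; MSW = 445.800/31 = 14.3806
F = MSB/MSW = 133.6194
df = (3, 31)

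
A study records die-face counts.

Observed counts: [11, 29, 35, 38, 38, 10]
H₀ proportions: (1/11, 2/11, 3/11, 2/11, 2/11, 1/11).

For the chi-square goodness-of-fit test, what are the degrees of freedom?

df = k − 1 = 6 − 1 = 5

degrees of freedom = 5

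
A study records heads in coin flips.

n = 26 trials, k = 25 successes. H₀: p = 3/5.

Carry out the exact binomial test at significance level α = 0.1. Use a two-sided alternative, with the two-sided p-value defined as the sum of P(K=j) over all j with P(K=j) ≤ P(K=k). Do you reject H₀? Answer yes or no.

reject H₀: yes

Exact binomial: n=26, k=25, p₀=3/5=0.6000
P(X=j) = C(n,j)·p₀^j·(1−p₀)^(n−j); p = Σ P(X=j) over j with P(X=j) ≤ P(X=25)
p-value (two-sided) = 0.00006
At α=0.1: p < α → reject H₀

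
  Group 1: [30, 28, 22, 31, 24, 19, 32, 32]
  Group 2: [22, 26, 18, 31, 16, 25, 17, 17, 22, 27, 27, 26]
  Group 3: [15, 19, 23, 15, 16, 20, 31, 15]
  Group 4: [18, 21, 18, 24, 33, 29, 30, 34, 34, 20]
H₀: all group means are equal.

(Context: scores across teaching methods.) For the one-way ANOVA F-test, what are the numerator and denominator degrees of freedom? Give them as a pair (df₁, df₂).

degrees of freedom = [3, 34]

k = 4 groups, N = 38 total
df = (k−1, N−k) = (4−1, 38−4) = (3, 34)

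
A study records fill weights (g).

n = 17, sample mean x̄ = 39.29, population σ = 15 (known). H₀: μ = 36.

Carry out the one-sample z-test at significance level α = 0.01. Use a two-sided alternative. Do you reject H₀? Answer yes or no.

SE = σ/√n = 15/√17 = 3.6380
z = (x̄−μ₀)/SE = (39.29−36)/3.6380 = 0.9043
p-value (two-sided) = 0.36582
At α=0.01: p ≥ α → fail to reject H₀

reject H₀: no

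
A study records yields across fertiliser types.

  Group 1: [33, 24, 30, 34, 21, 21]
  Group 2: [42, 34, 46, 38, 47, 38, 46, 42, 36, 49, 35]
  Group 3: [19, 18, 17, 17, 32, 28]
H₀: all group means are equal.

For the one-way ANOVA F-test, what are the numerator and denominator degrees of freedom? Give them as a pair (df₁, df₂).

degrees of freedom = [2, 20]

k = 3 groups, N = 23 total
df = (k−1, N−k) = (3−1, 23−3) = (2, 20)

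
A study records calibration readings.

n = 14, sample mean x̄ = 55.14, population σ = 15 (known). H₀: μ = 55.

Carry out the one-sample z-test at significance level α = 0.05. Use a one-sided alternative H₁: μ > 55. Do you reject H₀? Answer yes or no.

SE = σ/√n = 15/√14 = 4.0089
z = (x̄−μ₀)/SE = (55.14−55)/4.0089 = 0.0349
p-value (one-sided, H₁ greater) = 0.48607
At α=0.05: p ≥ α → fail to reject H₀

reject H₀: no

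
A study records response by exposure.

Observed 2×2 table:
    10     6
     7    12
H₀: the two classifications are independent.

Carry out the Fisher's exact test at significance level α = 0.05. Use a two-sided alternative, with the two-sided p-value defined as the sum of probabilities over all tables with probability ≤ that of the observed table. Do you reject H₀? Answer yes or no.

reject H₀: no

Margins: r₁=16, r₂=19, c₁=17, c₂=18, n=35
p_obs = C(16,10)·C(19,7)/C(35,17); sum pmf over tables with pmf ≤ p_obs
p-value (two-sided) = 0.18114
At α=0.05: p ≥ α → fail to reject H₀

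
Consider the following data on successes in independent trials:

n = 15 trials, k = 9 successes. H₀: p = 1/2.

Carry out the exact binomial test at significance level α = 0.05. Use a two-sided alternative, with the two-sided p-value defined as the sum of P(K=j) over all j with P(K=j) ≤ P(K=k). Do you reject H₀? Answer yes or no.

reject H₀: no

Exact binomial: n=15, k=9, p₀=1/2=0.5000
P(X=j) = C(n,j)·p₀^j·(1−p₀)^(n−j); p = Σ P(X=j) over j with P(X=j) ≤ P(X=9)
p-value (two-sided) = 0.60724
At α=0.05: p ≥ α → fail to reject H₀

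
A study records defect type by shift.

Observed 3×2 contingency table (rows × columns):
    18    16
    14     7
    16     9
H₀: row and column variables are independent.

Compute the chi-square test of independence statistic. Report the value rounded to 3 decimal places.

Row totals [34, 21, 25], col totals [48, 32], n=80
χ² = (18−20.40)²/20.40 + (16−13.60)²/13.60 + (14−12.60)²/12.60 + (7−8.40)²/8.40 + (16−15.00)²/15.00 + (9−10.00)²/10.00 = 1.2614
df = 2

test statistic = 1.261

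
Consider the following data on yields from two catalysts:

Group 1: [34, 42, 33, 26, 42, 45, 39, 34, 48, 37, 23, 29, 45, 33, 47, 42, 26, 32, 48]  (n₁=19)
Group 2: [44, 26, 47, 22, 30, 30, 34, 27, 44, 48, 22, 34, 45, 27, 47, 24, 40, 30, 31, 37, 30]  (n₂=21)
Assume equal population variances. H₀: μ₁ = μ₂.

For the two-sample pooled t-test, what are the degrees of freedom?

df = n₁ + n₂ − 2 = 19 + 21 − 2 = 38

degrees of freedom = 38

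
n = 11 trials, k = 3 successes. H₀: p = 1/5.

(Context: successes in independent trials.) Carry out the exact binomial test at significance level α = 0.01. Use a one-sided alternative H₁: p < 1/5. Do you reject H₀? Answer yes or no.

reject H₀: no

Exact binomial: n=11, k=3, p₀=1/5=0.2000
P(X≤3) from Σ C(n,i)·p₀^i·(1−p₀)^(n−i)
p-value (one-sided, H₁ less) = 0.83886
At α=0.01: p ≥ α → fail to reject H₀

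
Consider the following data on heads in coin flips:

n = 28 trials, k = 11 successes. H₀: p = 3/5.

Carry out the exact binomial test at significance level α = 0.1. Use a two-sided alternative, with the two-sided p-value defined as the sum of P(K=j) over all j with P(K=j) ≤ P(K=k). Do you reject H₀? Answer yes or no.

reject H₀: yes

Exact binomial: n=28, k=11, p₀=3/5=0.6000
P(X=j) = C(n,j)·p₀^j·(1−p₀)^(n−j); p = Σ P(X=j) over j with P(X=j) ≤ P(X=11)
p-value (two-sided) = 0.03265
At α=0.1: p < α → reject H₀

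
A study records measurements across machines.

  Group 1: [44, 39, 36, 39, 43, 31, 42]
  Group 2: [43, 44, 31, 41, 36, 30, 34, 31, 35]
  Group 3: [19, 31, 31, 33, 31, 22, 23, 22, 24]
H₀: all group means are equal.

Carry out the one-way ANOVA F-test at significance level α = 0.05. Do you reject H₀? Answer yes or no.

Group means [39.14, 36.11, 26.22], grand mean 33.400
SSB = Σnᵢ(x̄ᵢ−x̄)² = 760.698; SSW = ΣΣ(x−x̄ᵢ)² = 569.302
MSB = 760.698/2 = 380.3492; MSW = 569.302/22 = 25.8773
F = MSB/MSW = 14.6982
df = (2, 22)
p-value (upper-tail) = 0.00009
At α=0.05: p < α → reject H₀

reject H₀: yes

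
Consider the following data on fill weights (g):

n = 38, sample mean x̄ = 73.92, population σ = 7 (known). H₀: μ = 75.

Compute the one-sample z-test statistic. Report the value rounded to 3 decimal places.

test statistic = -0.951

SE = σ/√n = 7/√38 = 1.1355
z = (x̄−μ₀)/SE = (73.92−75)/1.1355 = -0.9511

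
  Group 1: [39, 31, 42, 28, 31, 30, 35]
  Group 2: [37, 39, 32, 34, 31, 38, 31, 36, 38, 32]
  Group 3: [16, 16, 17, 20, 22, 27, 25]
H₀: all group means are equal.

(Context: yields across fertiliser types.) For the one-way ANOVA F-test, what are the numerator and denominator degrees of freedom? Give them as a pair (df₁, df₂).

degrees of freedom = [2, 21]

k = 3 groups, N = 24 total
df = (k−1, N−k) = (3−1, 24−3) = (2, 21)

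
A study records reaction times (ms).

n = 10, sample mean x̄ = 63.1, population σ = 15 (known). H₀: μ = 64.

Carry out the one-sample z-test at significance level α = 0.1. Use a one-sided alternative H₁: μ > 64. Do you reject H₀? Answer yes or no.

SE = σ/√n = 15/√10 = 4.7434
z = (x̄−μ₀)/SE = (63.1−64)/4.7434 = -0.1897
p-value (one-sided, H₁ greater) = 0.57524
At α=0.1: p ≥ α → fail to reject H₀

reject H₀: no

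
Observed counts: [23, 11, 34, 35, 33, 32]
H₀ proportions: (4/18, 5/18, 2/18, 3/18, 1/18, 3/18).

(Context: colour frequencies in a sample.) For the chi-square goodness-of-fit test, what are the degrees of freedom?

df = k − 1 = 6 − 1 = 5

degrees of freedom = 5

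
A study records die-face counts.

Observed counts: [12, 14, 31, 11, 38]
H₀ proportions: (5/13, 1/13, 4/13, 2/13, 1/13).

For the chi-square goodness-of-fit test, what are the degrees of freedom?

df = k − 1 = 5 − 1 = 4

degrees of freedom = 4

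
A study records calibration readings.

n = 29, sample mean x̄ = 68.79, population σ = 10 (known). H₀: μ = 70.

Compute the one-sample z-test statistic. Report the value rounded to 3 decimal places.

SE = σ/√n = 10/√29 = 1.8570
z = (x̄−μ₀)/SE = (68.79−70)/1.8570 = -0.6516

test statistic = -0.652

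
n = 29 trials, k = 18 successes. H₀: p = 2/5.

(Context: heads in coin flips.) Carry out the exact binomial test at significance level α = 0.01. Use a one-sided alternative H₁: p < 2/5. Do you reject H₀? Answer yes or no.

reject H₀: no

Exact binomial: n=29, k=18, p₀=2/5=0.4000
P(X≤18) from Σ C(n,i)·p₀^i·(1−p₀)^(n−i)
p-value (one-sided, H₁ less) = 0.99515
At α=0.01: p ≥ α → fail to reject H₀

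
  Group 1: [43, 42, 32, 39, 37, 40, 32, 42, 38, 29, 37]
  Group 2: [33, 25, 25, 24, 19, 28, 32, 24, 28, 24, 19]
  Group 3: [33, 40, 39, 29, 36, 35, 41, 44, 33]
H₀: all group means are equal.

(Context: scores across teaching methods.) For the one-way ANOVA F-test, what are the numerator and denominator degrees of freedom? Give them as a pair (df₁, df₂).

degrees of freedom = [2, 28]

k = 3 groups, N = 31 total
df = (k−1, N−k) = (3−1, 31−3) = (2, 28)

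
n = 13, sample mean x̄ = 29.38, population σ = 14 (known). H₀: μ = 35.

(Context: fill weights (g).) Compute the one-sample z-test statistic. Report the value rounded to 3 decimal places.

SE = σ/√n = 14/√13 = 3.8829
z = (x̄−μ₀)/SE = (29.38−35)/3.8829 = -1.4474

test statistic = -1.447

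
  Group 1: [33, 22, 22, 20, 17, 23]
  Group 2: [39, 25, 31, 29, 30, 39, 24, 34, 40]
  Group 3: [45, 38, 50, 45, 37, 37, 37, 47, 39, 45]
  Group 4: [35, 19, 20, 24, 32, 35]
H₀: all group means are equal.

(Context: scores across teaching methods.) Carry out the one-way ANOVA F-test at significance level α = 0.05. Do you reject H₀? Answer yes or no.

Group means [22.83, 32.33, 42.00, 27.50], grand mean 32.677
SSB = Σnᵢ(x̄ᵢ−x̄)² = 1612.441; SSW = ΣΣ(x−x̄ᵢ)² = 928.333
MSB = 1612.441/3 = 537.4803; MSW = 928.333/27 = 34.3827
F = MSB/MSW = 15.6323
df = (3, 27)
p-value (upper-tail) = 0.00000
At α=0.05: p < α → reject H₀

reject H₀: yes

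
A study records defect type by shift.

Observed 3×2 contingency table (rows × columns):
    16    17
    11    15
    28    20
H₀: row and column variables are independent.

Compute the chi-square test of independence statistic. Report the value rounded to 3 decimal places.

Row totals [33, 26, 48], col totals [55, 52], n=107
χ² = (16−16.96)²/16.96 + (17−16.04)²/16.04 + (11−13.36)²/13.36 + (15−12.64)²/12.64 + (28−24.67)²/24.67 + (20−23.33)²/23.33 = 1.8964
df = 2

test statistic = 1.896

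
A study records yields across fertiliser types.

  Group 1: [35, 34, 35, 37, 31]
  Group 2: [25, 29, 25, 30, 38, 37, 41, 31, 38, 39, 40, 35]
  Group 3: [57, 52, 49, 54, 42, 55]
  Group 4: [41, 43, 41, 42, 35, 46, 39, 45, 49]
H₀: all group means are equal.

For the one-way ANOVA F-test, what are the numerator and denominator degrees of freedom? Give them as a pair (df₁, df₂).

degrees of freedom = [3, 28]

k = 4 groups, N = 32 total
df = (k−1, N−k) = (4−1, 32−4) = (3, 28)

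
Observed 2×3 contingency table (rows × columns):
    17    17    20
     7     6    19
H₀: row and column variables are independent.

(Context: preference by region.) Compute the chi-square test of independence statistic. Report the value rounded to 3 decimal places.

test statistic = 4.093

Row totals [54, 32], col totals [24, 23, 39], n=86
χ² = (17−15.07)²/15.07 + (17−14.44)²/14.44 + (20−24.49)²/24.49 + (7−8.93)²/8.93 + (6−8.56)²/8.56 + (19−14.51)²/14.51 = 4.0931
df = 2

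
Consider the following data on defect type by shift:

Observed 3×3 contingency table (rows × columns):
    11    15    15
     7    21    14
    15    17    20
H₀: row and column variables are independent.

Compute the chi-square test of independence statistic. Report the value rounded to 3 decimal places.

Row totals [41, 42, 52], col totals [33, 53, 49], n=135
χ² = (11−10.02)²/10.02 + (15−16.10)²/16.10 + (15−14.88)²/14.88 + (7−10.27)²/10.27 + (21−16.49)²/16.49 + (14−15.24)²/15.24 + (15−12.71)²/12.71 + (17−20.41)²/20.41 + (20−18.87)²/18.87 = 3.5967
df = 4

test statistic = 3.597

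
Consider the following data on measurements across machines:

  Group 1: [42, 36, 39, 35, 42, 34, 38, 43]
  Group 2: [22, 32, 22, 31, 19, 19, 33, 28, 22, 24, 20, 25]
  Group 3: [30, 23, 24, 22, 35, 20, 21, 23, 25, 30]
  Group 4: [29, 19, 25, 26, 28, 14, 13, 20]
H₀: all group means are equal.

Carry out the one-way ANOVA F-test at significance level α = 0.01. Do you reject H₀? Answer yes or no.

Group means [38.62, 24.75, 25.30, 21.75], grand mean 27.184
SSB = Σnᵢ(x̄ᵢ−x̄)² = 1389.986; SSW = ΣΣ(x−x̄ᵢ)² = 841.725
MSB = 1389.986/3 = 463.3285; MSW = 841.725/34 = 24.7566
F = MSB/MSW = 18.7153
df = (3, 34)
p-value (upper-tail) = 0.00000
At α=0.01: p < α → reject H₀

reject H₀: yes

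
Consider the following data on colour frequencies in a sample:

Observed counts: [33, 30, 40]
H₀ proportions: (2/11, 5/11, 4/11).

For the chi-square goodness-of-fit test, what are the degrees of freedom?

degrees of freedom = 2

df = k − 1 = 3 − 1 = 2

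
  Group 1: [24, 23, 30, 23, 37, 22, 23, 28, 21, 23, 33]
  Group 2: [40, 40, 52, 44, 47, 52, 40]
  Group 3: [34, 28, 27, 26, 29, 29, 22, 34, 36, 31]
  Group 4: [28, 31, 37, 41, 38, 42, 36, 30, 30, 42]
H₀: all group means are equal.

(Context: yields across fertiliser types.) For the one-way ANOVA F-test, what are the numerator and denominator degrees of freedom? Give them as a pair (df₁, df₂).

degrees of freedom = [3, 34]

k = 4 groups, N = 38 total
df = (k−1, N−k) = (4−1, 38−4) = (3, 34)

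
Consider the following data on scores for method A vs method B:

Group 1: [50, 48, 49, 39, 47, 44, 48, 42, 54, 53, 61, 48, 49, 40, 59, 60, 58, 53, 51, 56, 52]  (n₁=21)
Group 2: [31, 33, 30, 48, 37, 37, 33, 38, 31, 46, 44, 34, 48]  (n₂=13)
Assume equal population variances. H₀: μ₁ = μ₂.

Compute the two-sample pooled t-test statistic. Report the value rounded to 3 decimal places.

test statistic = 5.687

x̄₁=50.524, s₁=6.242, n₁=21
x̄₂=37.692, s₂=6.638, n₂=13
s_p² = [20·6.242² + 12·6.638²]/32 = 40.8752
SE = √(s_p²·(1/21+1/13)) = 2.2563
t = (50.524−37.692)/2.2563 = 5.6871
df = 32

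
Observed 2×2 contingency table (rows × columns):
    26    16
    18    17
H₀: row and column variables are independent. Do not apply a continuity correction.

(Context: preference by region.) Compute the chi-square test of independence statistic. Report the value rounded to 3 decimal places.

test statistic = 0.856

Row totals [42, 35], col totals [44, 33], n=77
χ² = (26−24.00)²/24.00 + (16−18.00)²/18.00 + (18−20.00)²/20.00 + (17−15.00)²/15.00 = 0.8556
df = 1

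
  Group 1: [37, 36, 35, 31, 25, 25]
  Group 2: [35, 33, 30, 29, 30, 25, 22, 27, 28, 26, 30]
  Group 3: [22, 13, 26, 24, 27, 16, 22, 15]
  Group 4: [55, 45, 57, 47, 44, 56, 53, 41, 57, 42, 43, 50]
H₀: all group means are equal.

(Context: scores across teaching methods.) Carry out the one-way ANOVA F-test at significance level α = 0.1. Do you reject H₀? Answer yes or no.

Group means [31.50, 28.64, 20.62, 49.17], grand mean 34.027
SSB = Σnᵢ(x̄ᵢ−x̄)² = 4545.386; SSW = ΣΣ(x−x̄ᵢ)² = 899.587
MSB = 4545.386/3 = 1515.1286; MSW = 899.587/33 = 27.2602
F = MSB/MSW = 55.5802
df = (3, 33)
p-value (upper-tail) = 0.00000
At α=0.1: p < α → reject H₀

reject H₀: yes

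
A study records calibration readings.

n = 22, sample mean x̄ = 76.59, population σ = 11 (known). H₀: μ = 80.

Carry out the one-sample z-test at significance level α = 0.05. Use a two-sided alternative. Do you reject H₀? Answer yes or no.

reject H₀: no

SE = σ/√n = 11/√22 = 2.3452
z = (x̄−μ₀)/SE = (76.59−80)/2.3452 = -1.4540
p-value (two-sided) = 0.14594
At α=0.05: p ≥ α → fail to reject H₀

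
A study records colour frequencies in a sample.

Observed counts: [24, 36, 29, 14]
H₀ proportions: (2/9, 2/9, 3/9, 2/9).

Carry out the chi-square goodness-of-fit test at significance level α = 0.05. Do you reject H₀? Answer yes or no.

reject H₀: yes

n = 103; E_i = n·p_i = [22.89, 22.89, 34.33, 22.89]
χ² = (24−22.89)²/22.89 + (36−22.89)²/22.89 + (29−34.33)²/34.33 + (14−22.89)²/22.89 = 11.8447
df = 3
p-value (upper-tail) = 0.00793
At α=0.05: p < α → reject H₀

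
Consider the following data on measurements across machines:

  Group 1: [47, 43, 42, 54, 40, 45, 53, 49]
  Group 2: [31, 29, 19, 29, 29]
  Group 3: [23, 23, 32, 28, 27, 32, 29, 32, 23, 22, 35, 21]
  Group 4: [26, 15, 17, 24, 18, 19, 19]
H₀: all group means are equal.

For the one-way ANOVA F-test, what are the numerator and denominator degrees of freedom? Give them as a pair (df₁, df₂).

k = 4 groups, N = 32 total
df = (k−1, N−k) = (4−1, 32−4) = (3, 28)

degrees of freedom = [3, 28]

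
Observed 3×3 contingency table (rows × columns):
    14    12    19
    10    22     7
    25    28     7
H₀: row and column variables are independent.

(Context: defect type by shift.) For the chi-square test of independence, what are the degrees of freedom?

degrees of freedom = 4

df = (r−1)(c−1) = (3−1)·(3−1) = 4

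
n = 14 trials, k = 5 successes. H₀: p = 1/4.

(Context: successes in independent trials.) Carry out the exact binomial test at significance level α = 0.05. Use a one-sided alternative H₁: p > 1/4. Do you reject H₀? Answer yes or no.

reject H₀: no

Exact binomial: n=14, k=5, p₀=1/4=0.2500
P(X≥5) from Σ C(n,i)·p₀^i·(1−p₀)^(n−i)
p-value (one-sided, H₁ greater) = 0.25847
At α=0.05: p ≥ α → fail to reject H₀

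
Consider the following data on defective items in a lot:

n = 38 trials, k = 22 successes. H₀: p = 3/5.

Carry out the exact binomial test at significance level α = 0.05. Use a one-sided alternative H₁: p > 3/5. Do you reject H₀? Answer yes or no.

reject H₀: no

Exact binomial: n=38, k=22, p₀=3/5=0.6000
P(X≥22) from Σ C(n,i)·p₀^i·(1−p₀)^(n−i)
p-value (one-sided, H₁ greater) = 0.66959
At α=0.05: p ≥ α → fail to reject H₀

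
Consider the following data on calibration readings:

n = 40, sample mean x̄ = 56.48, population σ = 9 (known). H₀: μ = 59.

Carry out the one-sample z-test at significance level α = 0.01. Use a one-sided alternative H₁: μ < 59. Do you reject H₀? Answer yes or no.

reject H₀: no

SE = σ/√n = 9/√40 = 1.4230
z = (x̄−μ₀)/SE = (56.48−59)/1.4230 = -1.7709
p-value (one-sided, H₁ less) = 0.03829
At α=0.01: p ≥ α → fail to reject H₀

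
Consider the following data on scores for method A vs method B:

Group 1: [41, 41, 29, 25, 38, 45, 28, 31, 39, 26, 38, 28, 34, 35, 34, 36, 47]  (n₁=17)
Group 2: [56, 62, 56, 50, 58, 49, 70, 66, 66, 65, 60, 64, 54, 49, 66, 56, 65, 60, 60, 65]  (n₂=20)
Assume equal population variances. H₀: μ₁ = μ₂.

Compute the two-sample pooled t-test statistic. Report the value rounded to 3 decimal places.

test statistic = -11.841

x̄₁=35.000, s₁=6.538, n₁=17
x̄₂=59.850, s₂=6.209, n₂=20
s_p² = [16·6.538² + 19·6.209²]/35 = 40.4729
SE = √(s_p²·(1/17+1/20)) = 2.0987
t = (35.000−59.850)/2.0987 = -11.8409
df = 35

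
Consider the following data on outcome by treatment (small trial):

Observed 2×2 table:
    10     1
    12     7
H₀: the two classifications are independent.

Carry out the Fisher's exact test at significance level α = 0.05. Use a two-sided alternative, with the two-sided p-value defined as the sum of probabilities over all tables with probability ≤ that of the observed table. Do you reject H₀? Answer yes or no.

Margins: r₁=11, r₂=19, c₁=22, c₂=8, n=30
p_obs = C(11,10)·C(19,12)/C(30,22); sum pmf over tables with pmf ≤ p_obs
p-value (two-sided) = 0.19870
At α=0.05: p ≥ α → fail to reject H₀

reject H₀: no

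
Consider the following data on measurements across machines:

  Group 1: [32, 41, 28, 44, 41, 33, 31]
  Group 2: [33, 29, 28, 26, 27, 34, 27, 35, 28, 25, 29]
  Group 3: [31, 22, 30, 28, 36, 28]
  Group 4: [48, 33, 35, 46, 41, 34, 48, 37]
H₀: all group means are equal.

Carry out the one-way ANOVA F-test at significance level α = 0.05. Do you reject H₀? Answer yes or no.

reject H₀: yes

Group means [35.71, 29.18, 29.17, 40.25], grand mean 33.375
SSB = Σnᵢ(x̄ᵢ−x̄)² = 716.102; SSW = ΣΣ(x−x̄ᵢ)² = 727.398
MSB = 716.102/3 = 238.7006; MSW = 727.398/28 = 25.9785
F = MSB/MSW = 9.1884
df = (3, 28)
p-value (upper-tail) = 0.00021
At α=0.05: p < α → reject H₀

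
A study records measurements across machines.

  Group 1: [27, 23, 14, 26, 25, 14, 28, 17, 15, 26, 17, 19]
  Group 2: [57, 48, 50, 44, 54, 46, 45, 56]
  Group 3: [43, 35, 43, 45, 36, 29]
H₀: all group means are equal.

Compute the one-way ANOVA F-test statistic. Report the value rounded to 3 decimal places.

test statistic = 69.542

Group means [20.92, 50.00, 38.50], grand mean 33.923
SSB = Σnᵢ(x̄ᵢ−x̄)² = 4223.429; SSW = ΣΣ(x−x̄ᵢ)² = 698.417
MSB = 4223.429/2 = 2111.7147; MSW = 698.417/23 = 30.3659
F = MSB/MSW = 69.5422
df = (2, 23)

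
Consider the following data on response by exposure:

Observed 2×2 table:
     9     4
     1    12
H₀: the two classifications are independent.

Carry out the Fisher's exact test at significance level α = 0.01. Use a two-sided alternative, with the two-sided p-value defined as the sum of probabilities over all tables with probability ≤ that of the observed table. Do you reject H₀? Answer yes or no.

Margins: r₁=13, r₂=13, c₁=10, c₂=16, n=26
p_obs = C(13,9)·C(13,1)/C(26,10); sum pmf over tables with pmf ≤ p_obs
p-value (two-sided) = 0.00361
At α=0.01: p < α → reject H₀

reject H₀: yes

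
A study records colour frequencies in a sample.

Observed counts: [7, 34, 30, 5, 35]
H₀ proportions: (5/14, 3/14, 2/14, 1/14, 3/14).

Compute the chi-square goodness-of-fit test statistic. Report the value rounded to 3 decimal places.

test statistic = 50.248

n = 111; E_i = n·p_i = [39.64, 23.79, 15.86, 7.93, 23.79]
χ² = (7−39.64)²/39.64 + (34−23.79)²/23.79 + (30−15.86)²/15.86 + (5−7.93)²/7.93 + (35−23.79)²/23.79 = 50.2480
df = 4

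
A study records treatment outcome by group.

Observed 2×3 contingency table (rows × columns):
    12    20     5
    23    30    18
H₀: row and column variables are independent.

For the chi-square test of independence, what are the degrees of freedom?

df = (r−1)(c−1) = (2−1)·(3−1) = 2

degrees of freedom = 2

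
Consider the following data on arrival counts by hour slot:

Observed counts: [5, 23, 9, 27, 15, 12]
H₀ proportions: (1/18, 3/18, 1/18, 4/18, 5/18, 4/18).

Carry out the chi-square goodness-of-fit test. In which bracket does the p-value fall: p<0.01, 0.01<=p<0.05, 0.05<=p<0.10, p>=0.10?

p-value bracket: p<0.01

n = 91; E_i = n·p_i = [5.06, 15.17, 5.06, 20.22, 25.28, 20.22]
χ² = (5−5.06)²/5.06 + (23−15.17)²/15.17 + (9−5.06)²/5.06 + (27−20.22)²/20.22 + (15−25.28)²/25.28 + (12−20.22)²/20.22 = 16.9176
df = 5
p-value (upper-tail) = 0.00466
→ bracket: p<0.01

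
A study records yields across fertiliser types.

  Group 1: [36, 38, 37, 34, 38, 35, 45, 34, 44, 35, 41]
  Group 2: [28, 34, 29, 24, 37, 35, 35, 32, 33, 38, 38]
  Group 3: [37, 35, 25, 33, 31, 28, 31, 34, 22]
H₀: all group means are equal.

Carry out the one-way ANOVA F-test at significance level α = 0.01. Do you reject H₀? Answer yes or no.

reject H₀: yes

Group means [37.91, 33.00, 30.67], grand mean 34.065
SSB = Σnᵢ(x̄ᵢ−x̄)² = 278.962; SSW = ΣΣ(x−x̄ᵢ)² = 536.909
MSB = 278.962/2 = 139.4809; MSW = 536.909/28 = 19.1753
F = MSB/MSW = 7.2740
df = (2, 28)
p-value (upper-tail) = 0.00286
At α=0.01: p < α → reject H₀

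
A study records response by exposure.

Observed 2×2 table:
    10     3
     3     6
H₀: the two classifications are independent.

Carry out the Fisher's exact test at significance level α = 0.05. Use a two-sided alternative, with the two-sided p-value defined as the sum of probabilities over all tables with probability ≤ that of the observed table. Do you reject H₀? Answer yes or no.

reject H₀: no

Margins: r₁=13, r₂=9, c₁=13, c₂=9, n=22
p_obs = C(13,10)·C(9,3)/C(22,13); sum pmf over tables with pmf ≤ p_obs
p-value (two-sided) = 0.07890
At α=0.05: p ≥ α → fail to reject H₀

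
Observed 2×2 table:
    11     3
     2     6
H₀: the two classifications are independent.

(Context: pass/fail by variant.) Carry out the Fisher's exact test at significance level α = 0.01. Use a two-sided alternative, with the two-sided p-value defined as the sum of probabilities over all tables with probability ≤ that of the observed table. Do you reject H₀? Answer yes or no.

Margins: r₁=14, r₂=8, c₁=13, c₂=9, n=22
p_obs = C(14,11)·C(8,2)/C(22,13); sum pmf over tables with pmf ≤ p_obs
p-value (two-sided) = 0.02601
At α=0.01: p ≥ α → fail to reject H₀

reject H₀: no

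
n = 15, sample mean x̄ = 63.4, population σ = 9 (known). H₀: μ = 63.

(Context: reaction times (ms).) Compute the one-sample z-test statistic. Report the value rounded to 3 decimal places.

SE = σ/√n = 9/√15 = 2.3238
z = (x̄−μ₀)/SE = (63.4−63)/2.3238 = 0.1721

test statistic = 0.172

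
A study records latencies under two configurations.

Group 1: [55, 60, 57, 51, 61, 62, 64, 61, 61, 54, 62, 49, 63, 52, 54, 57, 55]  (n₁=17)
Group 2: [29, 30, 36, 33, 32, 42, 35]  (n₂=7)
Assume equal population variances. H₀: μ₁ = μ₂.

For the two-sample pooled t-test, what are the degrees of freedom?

degrees of freedom = 22

df = n₁ + n₂ − 2 = 17 + 7 − 2 = 22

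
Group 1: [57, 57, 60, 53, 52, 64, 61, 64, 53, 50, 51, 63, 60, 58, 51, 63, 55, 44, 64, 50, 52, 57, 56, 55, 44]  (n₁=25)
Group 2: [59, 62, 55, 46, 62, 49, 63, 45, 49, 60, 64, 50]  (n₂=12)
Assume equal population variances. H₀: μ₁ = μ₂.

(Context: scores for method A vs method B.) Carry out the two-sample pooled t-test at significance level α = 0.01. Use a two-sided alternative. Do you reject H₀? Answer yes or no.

x̄₁=55.760, s₁=5.826, n₁=25
x̄₂=55.333, s₂=7.139, n₂=12
s_p² = [24·5.826² + 11·7.139²]/35 = 39.2922
SE = √(s_p²·(1/25+1/12)) = 2.2014
t = (55.760−55.333)/2.2014 = 0.1938
df = 35
p-value (two-sided) = 0.84744
At α=0.01: p ≥ α → fail to reject H₀

reject H₀: no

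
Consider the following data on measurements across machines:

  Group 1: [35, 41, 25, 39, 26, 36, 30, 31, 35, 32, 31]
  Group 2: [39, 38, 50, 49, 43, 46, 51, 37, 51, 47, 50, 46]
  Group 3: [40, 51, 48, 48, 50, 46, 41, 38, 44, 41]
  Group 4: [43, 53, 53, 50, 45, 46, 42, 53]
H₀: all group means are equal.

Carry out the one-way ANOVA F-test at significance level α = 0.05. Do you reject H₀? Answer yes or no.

Group means [32.82, 45.58, 44.70, 48.12], grand mean 42.439
SSB = Σnᵢ(x̄ᵢ−x̄)² = 1446.570; SSW = ΣΣ(x−x̄ᵢ)² = 879.528
MSB = 1446.570/3 = 482.1898; MSW = 879.528/37 = 23.7710
F = MSB/MSW = 20.2848
df = (3, 37)
p-value (upper-tail) = 0.00000
At α=0.05: p < α → reject H₀

reject H₀: yes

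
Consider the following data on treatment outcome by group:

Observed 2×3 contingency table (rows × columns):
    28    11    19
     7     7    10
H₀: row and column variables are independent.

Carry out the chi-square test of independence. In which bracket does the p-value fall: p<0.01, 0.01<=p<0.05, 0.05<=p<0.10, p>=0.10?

Row totals [58, 24], col totals [35, 18, 29], n=82
χ² = (28−24.76)²/24.76 + (11−12.73)²/12.73 + (19−20.51)²/20.51 + (7−10.24)²/10.24 + (7−5.27)²/5.27 + (10−8.49)²/8.49 = 2.6380
df = 2
p-value (upper-tail) = 0.26741
→ bracket: p>=0.10

p-value bracket: p>=0.10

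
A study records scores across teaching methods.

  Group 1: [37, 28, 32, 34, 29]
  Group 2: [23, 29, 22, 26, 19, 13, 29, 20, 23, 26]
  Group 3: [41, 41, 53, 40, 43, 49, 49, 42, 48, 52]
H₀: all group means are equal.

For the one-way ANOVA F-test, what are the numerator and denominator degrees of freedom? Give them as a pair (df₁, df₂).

degrees of freedom = [2, 22]

k = 3 groups, N = 25 total
df = (k−1, N−k) = (3−1, 25−3) = (2, 22)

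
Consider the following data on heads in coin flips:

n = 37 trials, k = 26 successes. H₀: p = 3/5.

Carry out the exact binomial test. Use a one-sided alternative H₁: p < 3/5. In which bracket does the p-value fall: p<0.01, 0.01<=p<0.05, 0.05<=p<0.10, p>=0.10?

p-value bracket: p>=0.10

Exact binomial: n=37, k=26, p₀=3/5=0.6000
P(X≤26) from Σ C(n,i)·p₀^i·(1−p₀)^(n−i)
p-value (one-sided, H₁ less) = 0.92782
→ bracket: p>=0.10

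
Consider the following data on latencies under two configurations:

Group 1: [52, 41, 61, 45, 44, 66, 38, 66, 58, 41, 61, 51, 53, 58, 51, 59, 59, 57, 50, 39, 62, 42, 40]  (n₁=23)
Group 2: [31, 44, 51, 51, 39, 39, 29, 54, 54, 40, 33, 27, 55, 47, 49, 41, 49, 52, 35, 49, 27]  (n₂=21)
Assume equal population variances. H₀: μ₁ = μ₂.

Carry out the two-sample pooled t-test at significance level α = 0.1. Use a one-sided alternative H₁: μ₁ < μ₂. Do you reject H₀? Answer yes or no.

reject H₀: no

x̄₁=51.913, s₁=9.095, n₁=23
x̄₂=42.667, s₂=9.430, n₂=21
s_p² = [22·9.095² + 20·9.430²]/42 = 85.6784
SE = √(s_p²·(1/23+1/21)) = 2.7938
t = (51.913−42.667)/2.7938 = 3.3097
df = 42
p-value (one-sided, H₁ less) = 0.99904
At α=0.1: p ≥ α → fail to reject H₀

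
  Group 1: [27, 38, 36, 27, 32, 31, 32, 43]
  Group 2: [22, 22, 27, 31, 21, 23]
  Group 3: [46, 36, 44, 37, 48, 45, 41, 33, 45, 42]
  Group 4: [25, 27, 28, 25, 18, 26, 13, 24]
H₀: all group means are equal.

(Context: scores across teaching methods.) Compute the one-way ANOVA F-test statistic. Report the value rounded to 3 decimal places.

Group means [33.25, 24.33, 41.70, 23.25], grand mean 31.719
SSB = Σnᵢ(x̄ᵢ−x̄)² = 1916.035; SSW = ΣΣ(x−x̄ᵢ)² = 686.433
MSB = 1916.035/3 = 638.6785; MSW = 686.433/28 = 24.5155
F = MSB/MSW = 26.0521
df = (3, 28)

test statistic = 26.052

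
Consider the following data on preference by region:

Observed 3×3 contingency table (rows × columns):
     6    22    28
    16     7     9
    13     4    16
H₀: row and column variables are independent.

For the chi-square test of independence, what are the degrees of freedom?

degrees of freedom = 4

df = (r−1)(c−1) = (3−1)·(3−1) = 4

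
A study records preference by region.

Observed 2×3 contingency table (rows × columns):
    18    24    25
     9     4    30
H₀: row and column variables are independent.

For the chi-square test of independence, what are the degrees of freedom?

degrees of freedom = 2

df = (r−1)(c−1) = (2−1)·(3−1) = 2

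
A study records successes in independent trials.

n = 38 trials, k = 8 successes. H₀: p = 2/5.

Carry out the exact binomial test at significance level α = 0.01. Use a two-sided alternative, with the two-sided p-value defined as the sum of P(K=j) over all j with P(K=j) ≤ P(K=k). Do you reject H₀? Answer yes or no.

Exact binomial: n=38, k=8, p₀=2/5=0.4000
P(X=j) = C(n,j)·p₀^j·(1−p₀)^(n−j); p = Σ P(X=j) over j with P(X=j) ≤ P(X=8)
p-value (two-sided) = 0.01946
At α=0.01: p ≥ α → fail to reject H₀

reject H₀: no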